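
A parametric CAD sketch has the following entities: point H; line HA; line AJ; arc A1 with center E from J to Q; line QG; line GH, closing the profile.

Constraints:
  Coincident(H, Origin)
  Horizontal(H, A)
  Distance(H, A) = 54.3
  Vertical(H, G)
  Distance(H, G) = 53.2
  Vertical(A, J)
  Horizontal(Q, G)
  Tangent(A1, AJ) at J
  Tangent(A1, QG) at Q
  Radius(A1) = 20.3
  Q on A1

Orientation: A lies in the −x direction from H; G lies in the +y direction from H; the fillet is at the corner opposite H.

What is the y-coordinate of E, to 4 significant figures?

32.90

H is at the origin; H and A share the same y with |HA| = 54.3 and A on the −x side, so A = (-54.30, 0.000). HG is vertical with |HG| = 53.2 and G on the +y side, so G = (0.000, 53.20). The virtual corner opposite H is at (-54.30, 53.20). Tangency of A1 to AJ means the radius EJ is perpendicular to AJ and the tangent condition forces EQ to be normal to QG, with radius 20.3, so the center E sits 20.3 in from both sides at E = (-34.00, 32.90). So E.y = 32.90.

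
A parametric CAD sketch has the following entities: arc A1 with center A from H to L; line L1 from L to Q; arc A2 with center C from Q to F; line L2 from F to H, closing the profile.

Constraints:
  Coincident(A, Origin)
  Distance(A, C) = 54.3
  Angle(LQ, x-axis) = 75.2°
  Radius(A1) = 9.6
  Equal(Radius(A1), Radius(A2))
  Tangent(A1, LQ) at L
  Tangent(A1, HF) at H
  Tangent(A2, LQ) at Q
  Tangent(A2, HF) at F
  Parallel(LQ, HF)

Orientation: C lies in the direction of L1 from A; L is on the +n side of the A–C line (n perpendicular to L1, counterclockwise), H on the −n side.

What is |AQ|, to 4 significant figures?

55.14

The slot axis is L1's direction at 75.2°, so u = (cos 75.2°, sin 75.2°) = (0.2554, 0.9668) and n = (−sin 75.2°, cos 75.2°) = (-0.9668, 0.2554). A is at the origin and C lies 54.3 along u from A, so C = 54.3·u = (13.87, 52.50). Tangency of A1 to both parallel lines with radius 9.6 puts L and H at A ± 9.6·n: L = (-9.282, 2.452), H = (9.282, -2.452). Equal radii place Q and F the same way about C: Q = C + 9.6·n = (4.589, 54.95), F = C − 9.6·n = (23.15, 50.05). Then |AQ| = |Q − A| = 55.14.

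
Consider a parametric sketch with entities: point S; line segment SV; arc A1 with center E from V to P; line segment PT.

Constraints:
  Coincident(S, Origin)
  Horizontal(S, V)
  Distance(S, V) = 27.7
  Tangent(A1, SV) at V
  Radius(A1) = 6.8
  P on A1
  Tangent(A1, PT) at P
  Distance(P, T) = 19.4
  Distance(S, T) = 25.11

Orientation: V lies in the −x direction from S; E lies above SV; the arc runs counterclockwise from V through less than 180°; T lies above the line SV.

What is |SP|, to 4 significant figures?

21.91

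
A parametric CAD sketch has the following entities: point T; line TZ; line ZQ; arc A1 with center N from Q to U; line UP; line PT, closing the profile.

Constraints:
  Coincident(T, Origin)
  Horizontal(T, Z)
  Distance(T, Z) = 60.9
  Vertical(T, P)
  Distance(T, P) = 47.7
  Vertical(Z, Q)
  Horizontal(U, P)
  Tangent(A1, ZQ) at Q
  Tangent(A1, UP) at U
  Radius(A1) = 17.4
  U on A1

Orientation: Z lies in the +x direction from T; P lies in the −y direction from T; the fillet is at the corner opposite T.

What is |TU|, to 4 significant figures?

64.56

The virtual corner opposite T is at (60.90, -47.70). Since A1 is tangent to ZQ there, NQ ⟂ ZQ and the tangent condition forces NU to be normal to UP, with radius 17.4, so the center N sits 17.4 in from both sides at N = (43.50, -30.30). That places the tangent points at Q = (60.90, -30.30) on ZQ and U = (43.50, -47.70) on UP. Then |TU| = |U − T| = 64.56.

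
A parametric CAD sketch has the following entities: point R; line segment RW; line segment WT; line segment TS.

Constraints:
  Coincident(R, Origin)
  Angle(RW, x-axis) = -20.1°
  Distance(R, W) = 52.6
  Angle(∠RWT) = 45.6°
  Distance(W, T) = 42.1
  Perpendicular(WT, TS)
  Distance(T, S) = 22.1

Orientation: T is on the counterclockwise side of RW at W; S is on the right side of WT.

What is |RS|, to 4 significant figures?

59.92

∠RWT = 45.6°, so WT runs at -20.1° + (180° − 45.6°) = 114.3° from the x-axis; with |WT| = 42.1, T = W + 42.1·(cos 114.3°, sin 114.3°) = (32.07, 20.29). WT ⟂ TS; with |TS| = 22.1 on the right of WT, S = T + 22.1·(0.9114, 0.4115) = (52.21, 29.39). Then |RS| = |S − R| = 59.92.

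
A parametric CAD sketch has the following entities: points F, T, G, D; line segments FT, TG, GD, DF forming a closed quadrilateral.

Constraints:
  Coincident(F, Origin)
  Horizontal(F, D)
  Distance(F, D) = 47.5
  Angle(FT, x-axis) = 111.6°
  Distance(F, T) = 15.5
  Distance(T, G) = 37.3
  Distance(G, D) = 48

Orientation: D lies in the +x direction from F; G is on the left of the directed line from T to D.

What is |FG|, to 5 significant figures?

45.463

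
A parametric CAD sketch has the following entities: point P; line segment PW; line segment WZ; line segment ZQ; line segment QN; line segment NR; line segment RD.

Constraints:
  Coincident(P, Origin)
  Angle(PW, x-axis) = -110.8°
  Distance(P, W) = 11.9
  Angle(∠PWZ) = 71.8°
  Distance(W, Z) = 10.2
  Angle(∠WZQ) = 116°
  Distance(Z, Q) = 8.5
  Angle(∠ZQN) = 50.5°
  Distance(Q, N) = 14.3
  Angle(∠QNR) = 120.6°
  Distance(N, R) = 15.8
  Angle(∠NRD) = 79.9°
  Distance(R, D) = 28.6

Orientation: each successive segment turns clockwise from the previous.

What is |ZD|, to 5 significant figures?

19.698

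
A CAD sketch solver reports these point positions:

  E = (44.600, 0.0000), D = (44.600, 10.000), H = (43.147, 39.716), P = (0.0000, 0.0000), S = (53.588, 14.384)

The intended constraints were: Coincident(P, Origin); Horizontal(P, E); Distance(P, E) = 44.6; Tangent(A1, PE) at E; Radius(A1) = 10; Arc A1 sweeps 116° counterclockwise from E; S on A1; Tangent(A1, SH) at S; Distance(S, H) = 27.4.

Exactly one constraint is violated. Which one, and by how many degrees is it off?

Tangent(A1, SH) at S — off by 3.60°.

P = (0.00, 0.00) ✓; P.y = 0.00, E.y = 0.00 ✓; |PE| = 44.60 ✓; ∠(DE, EP) = 90.00° ✓; |DE| = 10.00 ✓; bearing(D→S) − bearing(D→E) = 116.0° ✓; |DS| = 10.00 ✓; ∠(DS, SH) = 93.60° ✗; |SH| = 27.40 ✓.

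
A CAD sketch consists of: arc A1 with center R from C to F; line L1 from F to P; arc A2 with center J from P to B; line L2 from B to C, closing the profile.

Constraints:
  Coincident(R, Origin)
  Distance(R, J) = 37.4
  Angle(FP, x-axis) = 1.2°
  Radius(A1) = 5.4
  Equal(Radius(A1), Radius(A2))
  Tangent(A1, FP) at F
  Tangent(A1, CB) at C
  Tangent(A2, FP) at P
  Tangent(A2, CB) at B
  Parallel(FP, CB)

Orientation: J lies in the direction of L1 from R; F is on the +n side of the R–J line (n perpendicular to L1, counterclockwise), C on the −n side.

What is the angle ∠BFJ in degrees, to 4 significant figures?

7.891°

Tangency of A1 to both parallel lines with radius 5.4 puts F and C at R ± 5.4·n: F = (-0.1131, 5.399), C = (0.1131, -5.399). Equal radii place P and B the same way about J: P = J + 5.4·n = (37.28, 6.182), B = J − 5.4·n = (37.50, -4.616). Then cos ∠BFJ = FB·FJ / (|FB||FJ|), giving 7.891°.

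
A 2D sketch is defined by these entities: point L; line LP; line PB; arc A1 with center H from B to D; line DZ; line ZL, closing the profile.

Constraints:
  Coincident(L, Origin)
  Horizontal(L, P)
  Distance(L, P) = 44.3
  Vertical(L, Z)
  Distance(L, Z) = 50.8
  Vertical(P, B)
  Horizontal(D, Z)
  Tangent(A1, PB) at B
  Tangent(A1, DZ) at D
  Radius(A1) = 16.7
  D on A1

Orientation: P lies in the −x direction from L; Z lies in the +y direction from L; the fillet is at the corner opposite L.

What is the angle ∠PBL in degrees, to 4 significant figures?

52.41°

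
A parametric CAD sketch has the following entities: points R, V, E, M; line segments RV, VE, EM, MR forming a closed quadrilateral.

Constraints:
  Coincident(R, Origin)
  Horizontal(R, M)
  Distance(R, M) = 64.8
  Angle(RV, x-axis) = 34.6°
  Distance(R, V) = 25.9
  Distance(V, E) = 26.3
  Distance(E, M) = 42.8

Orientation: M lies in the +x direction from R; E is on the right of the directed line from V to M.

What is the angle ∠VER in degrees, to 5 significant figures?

59.087°

Checks: |VE| = 26.30 ✓; |EM| = 42.80 ✓.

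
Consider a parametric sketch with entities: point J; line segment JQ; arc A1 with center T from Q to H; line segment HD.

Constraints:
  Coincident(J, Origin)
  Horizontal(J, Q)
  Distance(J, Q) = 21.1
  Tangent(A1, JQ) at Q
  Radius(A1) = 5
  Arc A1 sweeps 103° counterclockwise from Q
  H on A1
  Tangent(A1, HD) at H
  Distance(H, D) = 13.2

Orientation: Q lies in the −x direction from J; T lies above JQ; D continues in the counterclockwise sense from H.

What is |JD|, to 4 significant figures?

27.00

J is at the origin; J and Q share the same y with |JQ| = 21.1 and Q on the −x side, so Q = (-21.10, 0.000). The tangent condition forces TQ to be normal to JQ, so T = Q + (0, 5) = (-21.10, 5.000). On A1, Q sits at bearing -90° from T; a 103° counterclockwise sweep puts H at bearing 13°, so H = T + 5.0·(cos 13°, sin 13°) = (-16.23, 6.125). Since A1 is tangent to HD there, TH ⟂ HD, so HD runs along (−sin 13°, cos 13°); with |HD| = 13.2, D = (-19.20, 18.99). Then |JD| = |D − J| = 27.00.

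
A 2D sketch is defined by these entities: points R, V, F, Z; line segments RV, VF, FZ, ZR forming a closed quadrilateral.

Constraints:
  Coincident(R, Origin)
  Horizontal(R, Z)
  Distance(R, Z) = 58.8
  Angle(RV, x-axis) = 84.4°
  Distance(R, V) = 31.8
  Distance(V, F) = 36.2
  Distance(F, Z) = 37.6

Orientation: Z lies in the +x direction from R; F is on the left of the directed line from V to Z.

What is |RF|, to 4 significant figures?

50.77

Checks: |VF| = 36.20 ✓; |FZ| = 37.60 ✓.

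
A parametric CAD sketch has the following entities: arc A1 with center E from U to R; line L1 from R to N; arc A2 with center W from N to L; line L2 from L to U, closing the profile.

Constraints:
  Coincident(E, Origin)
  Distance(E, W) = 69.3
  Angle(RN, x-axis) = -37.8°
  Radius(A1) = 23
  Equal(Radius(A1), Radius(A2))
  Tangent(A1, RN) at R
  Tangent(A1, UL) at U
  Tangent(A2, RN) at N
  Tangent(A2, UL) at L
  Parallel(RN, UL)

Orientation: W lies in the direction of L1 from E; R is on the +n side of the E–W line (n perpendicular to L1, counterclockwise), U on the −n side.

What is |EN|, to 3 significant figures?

73.0

Tangency of A1 to both parallel lines with radius 23.0 puts R and U at E ± 23.0·n: R = (14.1, 18.2), U = (-14.1, -18.2). Equal radii place N and L the same way about W: N = W + 23.0·n = (68.9, -24.3), L = W − 23.0·n = (40.7, -60.6). Then |EN| = |N − E| = 73.0.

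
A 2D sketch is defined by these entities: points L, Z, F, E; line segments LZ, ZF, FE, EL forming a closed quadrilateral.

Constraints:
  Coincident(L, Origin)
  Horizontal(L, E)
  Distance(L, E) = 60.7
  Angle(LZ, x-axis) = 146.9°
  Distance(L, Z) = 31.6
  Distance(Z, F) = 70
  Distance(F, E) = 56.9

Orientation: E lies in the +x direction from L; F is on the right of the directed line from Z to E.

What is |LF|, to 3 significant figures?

41.1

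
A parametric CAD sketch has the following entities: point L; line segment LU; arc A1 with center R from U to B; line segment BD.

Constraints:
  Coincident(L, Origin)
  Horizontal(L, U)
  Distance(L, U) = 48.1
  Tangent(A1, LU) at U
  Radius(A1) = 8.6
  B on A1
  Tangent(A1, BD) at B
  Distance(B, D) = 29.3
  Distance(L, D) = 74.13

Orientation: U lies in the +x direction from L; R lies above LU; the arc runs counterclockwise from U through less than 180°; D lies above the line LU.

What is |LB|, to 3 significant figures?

56.4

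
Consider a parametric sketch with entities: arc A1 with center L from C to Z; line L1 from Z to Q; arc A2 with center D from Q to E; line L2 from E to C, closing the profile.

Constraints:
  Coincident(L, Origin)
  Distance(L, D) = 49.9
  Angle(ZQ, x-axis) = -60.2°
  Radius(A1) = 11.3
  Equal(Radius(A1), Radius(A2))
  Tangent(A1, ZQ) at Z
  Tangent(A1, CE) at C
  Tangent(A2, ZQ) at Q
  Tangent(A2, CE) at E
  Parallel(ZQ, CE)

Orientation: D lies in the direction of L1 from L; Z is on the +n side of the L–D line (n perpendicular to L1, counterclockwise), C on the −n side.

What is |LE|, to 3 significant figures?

51.2

The slot axis is L1's direction at -60.2°, so u = (cos -60.2°, sin -60.2°) = (0.497, -0.868) and n = (−sin -60.2°, cos -60.2°) = (0.868, 0.497). L is at the origin and D lies 49.9 along u from L, so D = 49.9·u = (24.8, -43.3). Tangency of A1 to both parallel lines with radius 11.3 puts Z and C at L ± 11.3·n: Z = (9.81, 5.62), C = (-9.81, -5.62). Equal radii place Q and E the same way about D: Q = D + 11.3·n = (34.6, -37.7), E = D − 11.3·n = (15.0, -48.9). Then |LE| = |E − L| = 51.2.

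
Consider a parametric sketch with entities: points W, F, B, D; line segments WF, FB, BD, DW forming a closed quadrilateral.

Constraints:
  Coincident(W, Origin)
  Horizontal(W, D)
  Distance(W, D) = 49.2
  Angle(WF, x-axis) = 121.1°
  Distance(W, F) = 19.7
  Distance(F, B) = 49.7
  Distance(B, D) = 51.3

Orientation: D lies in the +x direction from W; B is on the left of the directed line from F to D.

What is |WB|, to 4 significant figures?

55.51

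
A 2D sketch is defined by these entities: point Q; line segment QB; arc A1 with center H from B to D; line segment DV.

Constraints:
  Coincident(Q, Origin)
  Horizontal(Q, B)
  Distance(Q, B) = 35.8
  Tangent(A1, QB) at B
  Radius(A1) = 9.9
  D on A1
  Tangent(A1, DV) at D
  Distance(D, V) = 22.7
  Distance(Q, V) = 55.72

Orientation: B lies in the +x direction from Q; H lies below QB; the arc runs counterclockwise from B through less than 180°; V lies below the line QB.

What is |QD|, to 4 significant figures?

33.44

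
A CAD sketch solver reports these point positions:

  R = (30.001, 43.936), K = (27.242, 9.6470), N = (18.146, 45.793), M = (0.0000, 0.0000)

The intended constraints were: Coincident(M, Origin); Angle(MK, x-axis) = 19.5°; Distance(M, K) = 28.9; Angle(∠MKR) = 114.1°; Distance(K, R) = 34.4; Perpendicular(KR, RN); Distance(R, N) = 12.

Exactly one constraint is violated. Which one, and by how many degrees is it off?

Perpendicular(KR, RN) — off by 4.30°.

M = (0.00, 0.00) ✓; MK at 19.50° ✓; |MK| = 28.90 ✓; ∠MKR = 114.1° ✓; |KR| = 34.40 ✓; ∠(KR, RN) = 85.70° ✗; |RN| = 12.00 ✓.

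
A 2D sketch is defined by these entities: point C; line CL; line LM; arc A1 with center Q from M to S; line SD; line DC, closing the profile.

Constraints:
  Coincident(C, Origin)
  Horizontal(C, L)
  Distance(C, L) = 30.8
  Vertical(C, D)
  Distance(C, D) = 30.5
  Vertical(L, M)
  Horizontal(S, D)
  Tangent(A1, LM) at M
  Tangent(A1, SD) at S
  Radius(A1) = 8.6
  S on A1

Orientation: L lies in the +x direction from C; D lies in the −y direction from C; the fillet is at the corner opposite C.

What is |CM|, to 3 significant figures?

37.8

The virtual corner opposite C is at (30.8, -30.5). The tangent condition forces QM to be normal to LM and the tangent condition forces QS to be normal to SD, with radius 8.6, so the center Q sits 8.6 in from both sides at Q = (22.2, -21.9). That places the tangent points at M = (30.8, -21.9) on LM and S = (22.2, -30.5) on SD. Then |CM| = |M − C| = 37.8.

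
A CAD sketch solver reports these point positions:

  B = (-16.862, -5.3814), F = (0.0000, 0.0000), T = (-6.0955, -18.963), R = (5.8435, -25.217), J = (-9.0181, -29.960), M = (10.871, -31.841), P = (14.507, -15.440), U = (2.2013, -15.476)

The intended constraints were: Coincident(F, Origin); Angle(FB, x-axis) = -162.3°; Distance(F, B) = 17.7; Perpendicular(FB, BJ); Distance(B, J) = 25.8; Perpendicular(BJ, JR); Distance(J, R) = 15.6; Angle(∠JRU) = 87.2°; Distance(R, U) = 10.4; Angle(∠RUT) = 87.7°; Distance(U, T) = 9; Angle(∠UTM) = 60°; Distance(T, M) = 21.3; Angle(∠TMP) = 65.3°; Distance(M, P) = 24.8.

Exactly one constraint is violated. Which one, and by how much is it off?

Distance(M, P) = 24.8 — off by 8.00.

F = (0.00, 0.00) ✓; FB at -162.3° ✓; |FB| = 17.70 ✓; ∠(FB, BJ) = 90.00° ✓; |BJ| = 25.80 ✓; ∠(BJ, JR) = 90.00° ✓; |JR| = 15.60 ✓; ∠JRU = 87.20° ✓; |RU| = 10.40 ✓; ∠RUT = 87.70° ✓; |UT| = 9.000 ✓; ∠UTM = 60.00° ✓; |TM| = 21.30 ✓; ∠TMP = 65.30° ✓; |MP| = 16.80 ✗.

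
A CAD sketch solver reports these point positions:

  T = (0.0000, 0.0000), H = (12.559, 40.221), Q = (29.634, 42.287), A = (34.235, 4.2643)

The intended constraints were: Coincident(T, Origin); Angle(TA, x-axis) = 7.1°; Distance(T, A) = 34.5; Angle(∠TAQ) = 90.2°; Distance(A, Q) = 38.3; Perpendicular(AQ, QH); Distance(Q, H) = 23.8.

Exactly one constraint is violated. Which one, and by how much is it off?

Distance(Q, H) = 23.8 — off by 6.60.

T = (0.00, 0.00) ✓; TA at 7.100° ✓; |TA| = 34.50 ✓; ∠TAQ = 90.20° ✓; |AQ| = 38.30 ✓; ∠(AQ, QH) = 90.00° ✓; |QH| = 17.20 ✗.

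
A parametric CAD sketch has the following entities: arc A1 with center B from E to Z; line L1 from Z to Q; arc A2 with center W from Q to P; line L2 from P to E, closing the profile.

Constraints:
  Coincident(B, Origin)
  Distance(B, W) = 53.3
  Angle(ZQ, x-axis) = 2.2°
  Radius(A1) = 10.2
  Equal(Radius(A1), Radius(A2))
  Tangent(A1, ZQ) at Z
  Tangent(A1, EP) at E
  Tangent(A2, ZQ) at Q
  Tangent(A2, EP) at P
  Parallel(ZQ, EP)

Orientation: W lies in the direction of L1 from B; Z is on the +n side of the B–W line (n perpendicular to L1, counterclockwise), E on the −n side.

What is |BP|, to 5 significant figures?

54.267

The slot axis is L1's direction at 2.2°, so u = (cos 2.2°, sin 2.2°) = (0.99926, 0.038388) and n = (−sin 2.2°, cos 2.2°) = (-0.038388, 0.99926). B is at the origin and W lies 53.3 along u from B, so W = 53.3·u = (53.261, 2.0461). Tangency of A1 to both parallel lines with radius 10.2 puts Z and E at B ± 10.2·n: Z = (-0.39156, 10.192), E = (0.39156, -10.192). Equal radii place Q and P the same way about W: Q = W + 10.2·n = (52.869, 12.239), P = W − 10.2·n = (53.652, -8.1464). Then |BP| = |P − B| = 54.267.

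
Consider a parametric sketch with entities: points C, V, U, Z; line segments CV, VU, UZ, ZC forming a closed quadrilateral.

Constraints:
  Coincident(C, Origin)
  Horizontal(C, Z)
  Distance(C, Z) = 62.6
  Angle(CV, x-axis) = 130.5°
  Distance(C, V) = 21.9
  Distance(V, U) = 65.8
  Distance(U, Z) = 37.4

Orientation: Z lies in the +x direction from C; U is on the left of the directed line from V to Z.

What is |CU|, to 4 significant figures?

60.14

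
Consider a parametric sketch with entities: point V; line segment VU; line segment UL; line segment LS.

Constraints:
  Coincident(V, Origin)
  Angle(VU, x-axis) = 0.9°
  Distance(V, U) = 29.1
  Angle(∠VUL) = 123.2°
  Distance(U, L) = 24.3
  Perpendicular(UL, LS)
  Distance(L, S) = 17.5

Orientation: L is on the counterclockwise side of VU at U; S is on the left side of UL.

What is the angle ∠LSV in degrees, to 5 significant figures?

99.662°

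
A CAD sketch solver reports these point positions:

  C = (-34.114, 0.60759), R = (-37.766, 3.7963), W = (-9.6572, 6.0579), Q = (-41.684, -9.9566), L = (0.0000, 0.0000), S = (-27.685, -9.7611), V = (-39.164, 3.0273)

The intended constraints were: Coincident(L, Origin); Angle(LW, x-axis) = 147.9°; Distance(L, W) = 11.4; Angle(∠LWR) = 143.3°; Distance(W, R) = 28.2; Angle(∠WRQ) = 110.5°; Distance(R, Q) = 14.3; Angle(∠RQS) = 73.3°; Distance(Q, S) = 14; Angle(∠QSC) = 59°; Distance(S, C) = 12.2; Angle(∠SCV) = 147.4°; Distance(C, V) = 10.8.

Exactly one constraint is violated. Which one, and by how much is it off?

Distance(C, V) = 10.8 — off by 5.20.

L = (0.00, 0.00) ✓; LW at 147.9° ✓; |LW| = 11.40 ✓; ∠LWR = 143.3° ✓; |WR| = 28.20 ✓; ∠WRQ = 110.5° ✓; |RQ| = 14.30 ✓; ∠RQS = 73.30° ✓; |QS| = 14.00 ✓; ∠QSC = 59.00° ✓; |SC| = 12.20 ✓; ∠SCV = 147.4° ✓; |CV| = 5.600 ✗.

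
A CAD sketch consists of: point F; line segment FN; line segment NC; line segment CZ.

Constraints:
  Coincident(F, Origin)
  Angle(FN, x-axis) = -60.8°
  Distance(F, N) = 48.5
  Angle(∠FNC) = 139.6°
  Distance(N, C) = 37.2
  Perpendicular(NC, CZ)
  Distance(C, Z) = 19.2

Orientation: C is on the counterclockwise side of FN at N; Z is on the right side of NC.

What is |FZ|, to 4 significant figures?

89.78

∠FNC = 139.6°, so NC runs at -60.8° + (180° − 139.6°) = -20.40° from the x-axis; with |NC| = 37.2, C = N + 37.2·(cos -20.40°, sin -20.40°) = (58.53, -55.30). The perpendicularity gives CZ at right angles to NC; with |CZ| = 19.2 on the right of NC, Z = C + 19.2·(-0.3486, -0.9373) = (51.84, -73.30). Then |FZ| = |Z − F| = 89.78.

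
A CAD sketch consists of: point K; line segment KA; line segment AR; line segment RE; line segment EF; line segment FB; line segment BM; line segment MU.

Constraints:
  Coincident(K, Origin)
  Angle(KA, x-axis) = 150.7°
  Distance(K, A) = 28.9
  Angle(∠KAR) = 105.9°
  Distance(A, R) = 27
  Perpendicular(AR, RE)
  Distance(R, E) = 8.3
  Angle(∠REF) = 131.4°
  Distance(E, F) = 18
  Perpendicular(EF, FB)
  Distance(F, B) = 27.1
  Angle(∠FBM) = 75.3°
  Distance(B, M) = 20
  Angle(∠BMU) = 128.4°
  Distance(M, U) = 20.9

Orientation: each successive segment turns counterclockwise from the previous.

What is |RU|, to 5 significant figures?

5.4101

K is at the origin; KA runs at 150.7° with length 28.9, so A = (-25.203, 14.143). ∠KAR = 105.9° gives AR at -135.20° from the x-axis; with |AR| = 27.0, R = (-44.361, -4.8820). AR is perpendicular to RE, so RE runs at -45.200°; with |RE| = 8.3, E = (-38.513, -10.771). ∠REF = 131.4° gives EF at 3.4000° from the x-axis; with |EF| = 18.0, F = (-20.544, -9.7039). EF ⟂ FB, so FB runs at 93.400°; with |FB| = 27.1, B = (-22.152, 17.348). ∠FBM = 75.3° gives BM at -161.90° from the x-axis; with |BM| = 20.0, M = (-41.162, 11.135). ∠BMU = 128.4° gives MU at -110.30° from the x-axis; with |MU| = 20.9, U = (-48.413, -8.4670). Then |RU| = |U − R| = 5.4101.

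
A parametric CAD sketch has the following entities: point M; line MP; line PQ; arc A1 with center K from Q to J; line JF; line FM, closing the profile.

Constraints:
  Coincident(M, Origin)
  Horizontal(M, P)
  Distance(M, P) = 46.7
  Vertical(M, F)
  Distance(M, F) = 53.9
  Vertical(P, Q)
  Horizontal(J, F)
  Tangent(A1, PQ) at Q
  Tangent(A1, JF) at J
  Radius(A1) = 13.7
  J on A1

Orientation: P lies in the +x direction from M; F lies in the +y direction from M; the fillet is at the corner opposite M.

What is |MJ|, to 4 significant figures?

63.20

The virtual corner opposite M is at (46.70, 53.90). The tangent condition forces KQ to be normal to PQ and since A1 is tangent to JF there, KJ ⟂ JF, with radius 13.7, so the center K sits 13.7 in from both sides at K = (33.00, 40.20). That places the tangent points at Q = (46.70, 40.20) on PQ and J = (33.00, 53.90) on JF. Then |MJ| = |J − M| = 63.20.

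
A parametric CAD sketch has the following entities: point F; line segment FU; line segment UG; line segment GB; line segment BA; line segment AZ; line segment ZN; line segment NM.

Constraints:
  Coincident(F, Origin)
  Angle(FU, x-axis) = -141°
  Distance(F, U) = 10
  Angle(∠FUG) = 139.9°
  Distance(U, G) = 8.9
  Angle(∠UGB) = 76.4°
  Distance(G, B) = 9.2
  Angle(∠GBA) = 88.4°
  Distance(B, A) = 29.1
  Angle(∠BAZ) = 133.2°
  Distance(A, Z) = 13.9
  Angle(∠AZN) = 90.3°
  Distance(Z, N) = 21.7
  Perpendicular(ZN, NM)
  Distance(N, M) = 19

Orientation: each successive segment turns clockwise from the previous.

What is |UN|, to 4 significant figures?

22.99

F is at the origin; FU runs at -141.0° with length 10.0, so U = (-7.771, -6.293). ∠FUG = 139.9° gives UG at 178.9° from the x-axis; with |UG| = 8.9, G = (-16.67, -6.122). ∠UGB = 76.4° gives GB at 75.30° from the x-axis; with |GB| = 9.2, B = (-14.34, 2.777). ∠GBA = 88.4° gives BA at -16.30° from the x-axis; with |BA| = 29.1, A = (13.60, -5.391). ∠BAZ = 133.2° gives AZ at -63.10° from the x-axis; with |AZ| = 13.9, Z = (19.88, -17.79). ∠AZN = 90.3° gives ZN at -152.8° from the x-axis; with |ZN| = 21.7, N = (0.5836, -27.71). Then |UN| = |N − U| = 22.99.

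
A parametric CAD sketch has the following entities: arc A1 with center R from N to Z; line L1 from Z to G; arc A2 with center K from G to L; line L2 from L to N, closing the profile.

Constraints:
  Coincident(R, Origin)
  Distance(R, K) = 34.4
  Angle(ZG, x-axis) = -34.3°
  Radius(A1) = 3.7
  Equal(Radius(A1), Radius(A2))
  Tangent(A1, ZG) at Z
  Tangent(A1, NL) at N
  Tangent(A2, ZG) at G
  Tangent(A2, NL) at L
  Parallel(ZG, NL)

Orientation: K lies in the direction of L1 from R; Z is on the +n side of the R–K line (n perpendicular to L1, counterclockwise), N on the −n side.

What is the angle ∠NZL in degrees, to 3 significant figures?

77.9°

Tangency of A1 to both parallel lines with radius 3.7 puts Z and N at R ± 3.7·n: Z = (2.09, 3.06), N = (-2.09, -3.06). Equal radii place G and L the same way about K: G = K + 3.7·n = (30.5, -16.3), L = K − 3.7·n = (26.3, -22.4). Then cos ∠NZL = ZN·ZL / (|ZN||ZL|), giving 77.9°.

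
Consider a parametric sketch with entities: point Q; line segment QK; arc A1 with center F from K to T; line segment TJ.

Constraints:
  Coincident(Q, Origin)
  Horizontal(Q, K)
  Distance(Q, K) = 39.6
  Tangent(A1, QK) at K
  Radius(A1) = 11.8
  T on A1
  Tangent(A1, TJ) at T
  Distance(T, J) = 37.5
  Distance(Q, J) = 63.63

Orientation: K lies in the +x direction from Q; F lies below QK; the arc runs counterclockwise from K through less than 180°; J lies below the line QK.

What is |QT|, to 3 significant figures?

31.9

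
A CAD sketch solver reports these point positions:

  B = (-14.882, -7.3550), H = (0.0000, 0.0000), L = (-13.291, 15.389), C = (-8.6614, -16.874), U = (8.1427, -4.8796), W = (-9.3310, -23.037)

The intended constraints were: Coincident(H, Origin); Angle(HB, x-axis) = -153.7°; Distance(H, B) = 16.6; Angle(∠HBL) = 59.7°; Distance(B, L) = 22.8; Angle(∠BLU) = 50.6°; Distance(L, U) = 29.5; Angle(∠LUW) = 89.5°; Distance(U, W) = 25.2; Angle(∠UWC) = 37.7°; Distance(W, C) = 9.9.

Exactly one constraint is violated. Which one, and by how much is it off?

Distance(W, C) = 9.9 — off by 3.70.

H = (0.00, 0.00) ✓; HB at -153.7° ✓; |HB| = 16.60 ✓; ∠HBL = 59.70° ✓; |BL| = 22.80 ✓; ∠BLU = 50.60° ✓; |LU| = 29.50 ✓; ∠LUW = 89.50° ✓; |UW| = 25.20 ✓; ∠UWC = 37.70° ✓; |WC| = 6.199 ✗.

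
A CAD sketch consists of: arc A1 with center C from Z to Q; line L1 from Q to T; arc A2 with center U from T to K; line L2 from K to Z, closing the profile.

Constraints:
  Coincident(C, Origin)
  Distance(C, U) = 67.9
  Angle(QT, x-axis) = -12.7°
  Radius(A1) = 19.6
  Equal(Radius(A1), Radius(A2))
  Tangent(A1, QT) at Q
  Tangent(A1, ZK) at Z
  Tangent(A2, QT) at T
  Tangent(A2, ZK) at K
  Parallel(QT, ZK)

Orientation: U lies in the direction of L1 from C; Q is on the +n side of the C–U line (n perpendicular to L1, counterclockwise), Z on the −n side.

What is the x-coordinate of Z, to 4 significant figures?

-4.309

The slot axis is L1's direction at -12.7°, so u = (cos -12.7°, sin -12.7°) = (0.9755, -0.2198) and n = (−sin -12.7°, cos -12.7°) = (0.2198, 0.9755). C is at the origin and U lies 67.9 along u from C, so U = 67.9·u = (66.24, -14.93). Tangency of A1 to both parallel lines with radius 19.6 puts Q and Z at C ± 19.6·n: Q = (4.309, 19.12), Z = (-4.309, -19.12). So Z.x = -4.309.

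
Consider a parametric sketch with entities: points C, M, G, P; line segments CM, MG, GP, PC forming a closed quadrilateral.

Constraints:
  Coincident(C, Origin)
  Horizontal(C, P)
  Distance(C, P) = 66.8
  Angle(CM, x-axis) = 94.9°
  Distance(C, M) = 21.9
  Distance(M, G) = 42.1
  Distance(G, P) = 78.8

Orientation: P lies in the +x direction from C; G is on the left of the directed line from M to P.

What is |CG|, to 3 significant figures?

62.1

Checks: |MG| = 42.10 ✓; |GP| = 78.80 ✓.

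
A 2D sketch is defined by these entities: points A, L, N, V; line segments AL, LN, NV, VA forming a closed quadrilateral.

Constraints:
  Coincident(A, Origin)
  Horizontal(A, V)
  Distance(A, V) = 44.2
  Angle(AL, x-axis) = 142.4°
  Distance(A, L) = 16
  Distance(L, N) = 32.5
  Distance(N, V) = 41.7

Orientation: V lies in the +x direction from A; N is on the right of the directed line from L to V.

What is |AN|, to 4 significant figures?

17.86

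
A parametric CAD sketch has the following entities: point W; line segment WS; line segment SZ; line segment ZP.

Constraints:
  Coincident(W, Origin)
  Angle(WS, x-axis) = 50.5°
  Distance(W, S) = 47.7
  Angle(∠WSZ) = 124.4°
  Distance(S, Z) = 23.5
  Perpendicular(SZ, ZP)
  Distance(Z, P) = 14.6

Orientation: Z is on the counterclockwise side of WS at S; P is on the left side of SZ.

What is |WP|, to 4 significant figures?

56.20

∠WSZ = 124.4°, so SZ runs at 50.5° + (180° − 124.4°) = 106.1° from the x-axis; with |SZ| = 23.5, Z = S + 23.5·(cos 106.1°, sin 106.1°) = (23.82, 59.38). The perpendicularity gives ZP at right angles to SZ; with |ZP| = 14.6 on the left of SZ, P = Z + 14.6·(-0.9608, -0.2773) = (9.797, 55.34). Then |WP| = |P − W| = 56.20.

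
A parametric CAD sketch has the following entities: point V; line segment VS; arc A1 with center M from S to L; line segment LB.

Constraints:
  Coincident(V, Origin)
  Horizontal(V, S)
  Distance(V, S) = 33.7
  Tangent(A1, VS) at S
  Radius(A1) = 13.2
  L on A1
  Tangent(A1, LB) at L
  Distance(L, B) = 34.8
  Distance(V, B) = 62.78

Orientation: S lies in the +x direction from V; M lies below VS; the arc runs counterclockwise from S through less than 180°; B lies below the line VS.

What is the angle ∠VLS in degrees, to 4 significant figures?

80.36°

Checks: |ML| = 13.20 ✓; ∠(ML, LB) = 90.00° ✓; |LB| = 34.80 ✓; |VB| = 62.78 ✓.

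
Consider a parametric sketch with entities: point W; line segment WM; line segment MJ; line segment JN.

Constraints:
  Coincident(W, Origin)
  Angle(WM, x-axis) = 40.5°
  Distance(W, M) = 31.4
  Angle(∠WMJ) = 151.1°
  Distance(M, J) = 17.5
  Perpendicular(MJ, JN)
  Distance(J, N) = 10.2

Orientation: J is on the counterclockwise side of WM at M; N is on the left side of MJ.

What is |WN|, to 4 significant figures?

45.26

W is at the origin; WM runs at 40.5° with length 31.4, so M = 31.4·(cos 40.5°, sin 40.5°) = (23.88, 20.39). ∠WMJ = 151.1°, so MJ runs at 40.5° + (180° − 151.1°) = 69.40° from the x-axis; with |MJ| = 17.5, J = M + 17.5·(cos 69.40°, sin 69.40°) = (30.03, 36.77). MJ is perpendicular to JN; with |JN| = 10.2 on the left of MJ, N = J + 10.2·(-0.9361, 0.3518) = (20.49, 40.36). Then |WN| = |N − W| = 45.26.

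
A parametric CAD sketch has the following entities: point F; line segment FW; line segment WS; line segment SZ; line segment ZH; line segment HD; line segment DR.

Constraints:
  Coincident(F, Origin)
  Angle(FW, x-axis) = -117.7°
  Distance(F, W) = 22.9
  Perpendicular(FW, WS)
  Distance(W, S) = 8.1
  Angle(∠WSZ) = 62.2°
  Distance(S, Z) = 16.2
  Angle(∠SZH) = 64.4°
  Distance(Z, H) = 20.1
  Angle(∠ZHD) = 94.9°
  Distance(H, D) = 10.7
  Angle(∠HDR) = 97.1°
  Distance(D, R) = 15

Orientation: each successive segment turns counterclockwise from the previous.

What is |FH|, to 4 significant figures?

27.23

F is at the origin; FW runs at -117.7° with length 22.9, so W = (-10.64, -20.28). The perpendicularity gives WS at right angles to FW, so WS runs at -27.70°; with |WS| = 8.1, S = (-3.473, -24.04). ∠WSZ = 62.2° gives SZ at 90.10° from the x-axis; with |SZ| = 16.2, Z = (-3.501, -7.841). ∠SZH = 64.4° gives ZH at -154.3° from the x-axis; with |ZH| = 20.1, H = (-21.61, -16.56). Then |FH| = |H − F| = 27.23.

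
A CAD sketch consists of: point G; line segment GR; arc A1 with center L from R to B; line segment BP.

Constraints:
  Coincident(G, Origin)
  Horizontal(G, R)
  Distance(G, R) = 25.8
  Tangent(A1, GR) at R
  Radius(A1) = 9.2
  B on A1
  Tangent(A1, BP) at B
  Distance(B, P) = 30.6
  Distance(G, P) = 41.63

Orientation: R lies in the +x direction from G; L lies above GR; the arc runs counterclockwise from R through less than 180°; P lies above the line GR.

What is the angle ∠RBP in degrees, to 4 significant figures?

116.2°

G is at the origin; G and R share the same y with |GR| = 25.8 and R on the +x side, so R = (25.80, 0.000). Since A1 is tangent to GR there, LR ⟂ GR, so L = R + (0, 9.2) = (25.80, 9.200). Since LB ⟂ BP (tangency), |LP| = √(9.2² + 30.6²) = 31.95 regardless of where B sits on A1. So P lies on both circle(G, 41.63) and circle(L, 31.95); the above-GR intersection is P = (14.41, 39.06). B is the foot of the tangent from P: B = (33.09, 14.81).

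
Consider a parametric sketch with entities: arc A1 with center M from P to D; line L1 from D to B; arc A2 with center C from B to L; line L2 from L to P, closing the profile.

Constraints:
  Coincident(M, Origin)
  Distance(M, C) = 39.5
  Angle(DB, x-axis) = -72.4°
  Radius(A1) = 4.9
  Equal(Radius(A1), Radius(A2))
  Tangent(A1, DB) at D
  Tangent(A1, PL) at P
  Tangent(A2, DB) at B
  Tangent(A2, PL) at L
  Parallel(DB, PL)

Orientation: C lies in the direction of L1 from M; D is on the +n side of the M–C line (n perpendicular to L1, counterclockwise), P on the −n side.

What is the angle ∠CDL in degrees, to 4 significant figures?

6.862°

Tangency of A1 to both parallel lines with radius 4.9 puts D and P at M ± 4.9·n: D = (4.671, 1.482), P = (-4.671, -1.482). Equal radii place B and L the same way about C: B = C + 4.9·n = (16.61, -36.17), L = C − 4.9·n = (7.273, -39.13). Then cos ∠CDL = DC·DL / (|DC||DL|), giving 6.862°.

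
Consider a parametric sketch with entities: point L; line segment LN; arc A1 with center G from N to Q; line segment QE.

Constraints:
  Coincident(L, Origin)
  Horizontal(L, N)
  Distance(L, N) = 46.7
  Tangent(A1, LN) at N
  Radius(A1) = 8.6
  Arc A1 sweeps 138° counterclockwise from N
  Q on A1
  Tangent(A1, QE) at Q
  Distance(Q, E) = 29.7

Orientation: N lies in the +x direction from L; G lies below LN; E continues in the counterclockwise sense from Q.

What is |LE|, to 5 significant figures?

72.018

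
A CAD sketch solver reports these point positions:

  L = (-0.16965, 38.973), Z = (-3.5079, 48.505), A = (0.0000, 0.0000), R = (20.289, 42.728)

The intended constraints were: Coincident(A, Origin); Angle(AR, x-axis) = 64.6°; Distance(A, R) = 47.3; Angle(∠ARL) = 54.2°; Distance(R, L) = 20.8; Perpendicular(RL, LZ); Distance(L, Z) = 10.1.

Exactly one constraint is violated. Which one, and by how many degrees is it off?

Perpendicular(RL, LZ) — off by 8.90°.

A = (0.00, 0.00) ✓; AR at 64.60° ✓; |AR| = 47.30 ✓; ∠ARL = 54.20° ✓; |RL| = 20.80 ✓; ∠(RL, LZ) = 81.10° ✗; |LZ| = 10.10 ✓.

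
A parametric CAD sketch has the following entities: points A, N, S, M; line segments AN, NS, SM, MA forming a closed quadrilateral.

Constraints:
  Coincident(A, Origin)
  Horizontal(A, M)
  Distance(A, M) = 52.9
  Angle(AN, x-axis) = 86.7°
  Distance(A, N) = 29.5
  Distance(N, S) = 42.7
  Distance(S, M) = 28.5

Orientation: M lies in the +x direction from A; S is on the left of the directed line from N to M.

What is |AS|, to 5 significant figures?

52.008

Checks: |NS| = 42.70 ✓; |SM| = 28.50 ✓.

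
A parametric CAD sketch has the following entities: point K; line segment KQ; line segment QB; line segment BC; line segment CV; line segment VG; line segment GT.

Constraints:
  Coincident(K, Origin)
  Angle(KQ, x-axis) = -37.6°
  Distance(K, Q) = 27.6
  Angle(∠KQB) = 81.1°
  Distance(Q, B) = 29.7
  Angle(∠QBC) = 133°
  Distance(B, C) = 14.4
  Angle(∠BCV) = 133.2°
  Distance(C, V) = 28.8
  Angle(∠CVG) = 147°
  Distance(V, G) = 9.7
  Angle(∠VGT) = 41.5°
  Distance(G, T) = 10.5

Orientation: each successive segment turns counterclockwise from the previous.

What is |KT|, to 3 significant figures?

28.2

K is at the origin; KQ runs at -37.6° with length 27.6, so Q = (21.9, -16.8). ∠KQB = 81.1° gives QB at 61.3° from the x-axis; with |QB| = 29.7, B = (36.1, 9.21). ∠QBC = 133.0° gives BC at 108° from the x-axis; with |BC| = 14.4, C = (31.6, 22.9). ∠BCV = 133.2° gives CV at 155° from the x-axis; with |CV| = 28.8, V = (5.49, 35.0). ∠CVG = 147.0° gives VG at -172° from the x-axis; with |VG| = 9.7, G = (-4.12, 33.6). ∠VGT = 41.5° gives GT at -33.4° from the x-axis; with |GT| = 10.5, T = (4.65, 27.9). Then |KT| = |T − K| = 28.2.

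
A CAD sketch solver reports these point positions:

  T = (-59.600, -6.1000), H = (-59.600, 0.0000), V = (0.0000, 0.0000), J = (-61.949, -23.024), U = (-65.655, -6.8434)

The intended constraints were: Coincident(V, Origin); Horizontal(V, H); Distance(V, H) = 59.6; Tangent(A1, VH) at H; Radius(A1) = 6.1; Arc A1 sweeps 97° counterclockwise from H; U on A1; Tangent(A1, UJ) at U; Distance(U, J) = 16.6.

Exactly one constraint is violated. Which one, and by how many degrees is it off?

Tangent(A1, UJ) at U — off by 5.90°.

V = (0.00, 0.00) ✓; V.y = 0.00, H.y = 0.00 ✓; |VH| = 59.60 ✓; ∠(TH, HV) = 90.00° ✓; |TH| = 6.100 ✓; bearing(T→U) − bearing(T→H) = 97.00° ✓; |TU| = 6.100 ✓; ∠(TU, UJ) = 84.10° ✗; |UJ| = 16.60 ✓.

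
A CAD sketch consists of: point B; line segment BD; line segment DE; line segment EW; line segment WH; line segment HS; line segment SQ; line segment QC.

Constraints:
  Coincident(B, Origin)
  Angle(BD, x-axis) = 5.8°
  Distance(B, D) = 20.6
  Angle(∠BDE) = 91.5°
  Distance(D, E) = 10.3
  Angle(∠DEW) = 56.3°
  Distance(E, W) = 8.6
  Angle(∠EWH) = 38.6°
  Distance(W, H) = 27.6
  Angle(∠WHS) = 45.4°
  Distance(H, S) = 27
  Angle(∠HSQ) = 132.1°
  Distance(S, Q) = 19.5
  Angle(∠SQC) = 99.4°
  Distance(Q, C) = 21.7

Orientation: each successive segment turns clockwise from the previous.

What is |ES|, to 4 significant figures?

13.99

B is at the origin; BD runs at 5.8° with length 20.6, so D = (20.49, 2.082). ∠BDE = 91.5° gives DE at -82.70° from the x-axis; with |DE| = 10.3, E = (21.80, -8.135). ∠DEW = 56.3° gives EW at 153.6° from the x-axis; with |EW| = 8.6, W = (14.10, -4.311). ∠EWH = 38.6° gives WH at 12.20° from the x-axis; with |WH| = 27.6, H = (41.08, 1.522). ∠WHS = 45.4° gives HS at -122.4° from the x-axis; with |HS| = 27.0, S = (26.61, -21.28). Then |ES| = |S − E| = 13.99.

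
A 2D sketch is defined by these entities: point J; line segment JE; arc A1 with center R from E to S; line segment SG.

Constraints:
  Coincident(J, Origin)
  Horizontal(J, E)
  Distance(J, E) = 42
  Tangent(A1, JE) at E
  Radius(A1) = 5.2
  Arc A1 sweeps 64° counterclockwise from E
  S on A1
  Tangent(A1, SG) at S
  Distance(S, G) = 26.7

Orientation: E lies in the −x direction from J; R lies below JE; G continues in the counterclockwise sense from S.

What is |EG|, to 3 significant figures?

31.5

J is at the origin; JE is horizontal with |JE| = 42.0 and E on the −x side, so E = (-42.0, 0.00). A1 meets JE tangentially, so RE is at right angles to JE, so R = E + (0, -5.2) = (-42.0, -5.20). On A1, E sits at bearing 90° from R; a 64° counterclockwise sweep puts S at bearing 154°, so S = R + 5.2·(cos 154°, sin 154°) = (-46.7, -2.92). Since A1 is tangent to SG there, RS ⟂ SG, so SG runs along (−sin 154°, cos 154°); with |SG| = 26.7, G = (-58.4, -26.9). Then |EG| = |G − E| = 31.5.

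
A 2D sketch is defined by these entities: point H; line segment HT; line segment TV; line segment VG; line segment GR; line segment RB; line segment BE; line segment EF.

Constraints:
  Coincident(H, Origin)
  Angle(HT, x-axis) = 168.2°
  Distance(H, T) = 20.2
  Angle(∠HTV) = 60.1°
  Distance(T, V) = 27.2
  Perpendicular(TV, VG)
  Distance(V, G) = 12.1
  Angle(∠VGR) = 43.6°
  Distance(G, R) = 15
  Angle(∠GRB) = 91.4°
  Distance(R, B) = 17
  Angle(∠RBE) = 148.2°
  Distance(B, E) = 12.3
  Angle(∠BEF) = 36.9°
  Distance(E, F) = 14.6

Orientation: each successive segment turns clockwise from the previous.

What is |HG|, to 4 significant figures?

17.96

H is at the origin; HT runs at 168.2° with length 20.2, so T = (-19.77, 4.131). ∠HTV = 60.1° gives TV at 48.30° from the x-axis; with |TV| = 27.2, V = (-1.679, 24.44). The perpendicularity gives VG at right angles to TV, so VG runs at -41.70°; with |VG| = 12.1, G = (7.355, 16.39). Then |HG| = |G − H| = 17.96.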